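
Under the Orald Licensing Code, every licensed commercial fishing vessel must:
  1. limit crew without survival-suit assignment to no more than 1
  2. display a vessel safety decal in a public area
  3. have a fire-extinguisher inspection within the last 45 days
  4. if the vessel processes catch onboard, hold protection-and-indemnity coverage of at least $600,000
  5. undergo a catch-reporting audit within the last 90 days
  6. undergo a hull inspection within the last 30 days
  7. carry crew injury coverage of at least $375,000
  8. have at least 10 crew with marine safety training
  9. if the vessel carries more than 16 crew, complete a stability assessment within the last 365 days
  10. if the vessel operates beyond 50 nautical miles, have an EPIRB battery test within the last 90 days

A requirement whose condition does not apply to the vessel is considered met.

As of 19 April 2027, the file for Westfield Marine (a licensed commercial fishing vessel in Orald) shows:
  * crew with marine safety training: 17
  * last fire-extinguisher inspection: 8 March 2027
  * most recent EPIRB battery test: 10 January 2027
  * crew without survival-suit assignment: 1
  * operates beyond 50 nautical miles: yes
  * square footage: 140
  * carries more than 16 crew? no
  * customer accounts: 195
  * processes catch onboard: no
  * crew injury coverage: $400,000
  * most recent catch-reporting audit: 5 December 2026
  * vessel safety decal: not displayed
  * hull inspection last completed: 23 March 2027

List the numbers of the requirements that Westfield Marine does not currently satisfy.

1. crew without survival-suit assignment 1 ≤ 1 → met
2. vessel safety decal absent → not met
3. fire-extinguisher inspection 42 days ago vs limit 45 → met
4. condition 'processes catch onboard' does not hold → requirement n/a → met
5. catch-reporting audit 135 days ago vs limit 90 → not met
6. hull inspection 27 days ago vs limit 30 → met
7. crew injury coverage $400,000 ≥ $375,000 → met
8. crew with marine safety training 17 ≥ 10 → met
9. condition 'carries more than 16 crew' does not hold → requirement n/a → met
10. condition 'operates beyond 50 nautical miles' holds; EPIRB battery test 99 days ago vs limit 90 → not met
Not met: 2, 5, 10

2, 5, 10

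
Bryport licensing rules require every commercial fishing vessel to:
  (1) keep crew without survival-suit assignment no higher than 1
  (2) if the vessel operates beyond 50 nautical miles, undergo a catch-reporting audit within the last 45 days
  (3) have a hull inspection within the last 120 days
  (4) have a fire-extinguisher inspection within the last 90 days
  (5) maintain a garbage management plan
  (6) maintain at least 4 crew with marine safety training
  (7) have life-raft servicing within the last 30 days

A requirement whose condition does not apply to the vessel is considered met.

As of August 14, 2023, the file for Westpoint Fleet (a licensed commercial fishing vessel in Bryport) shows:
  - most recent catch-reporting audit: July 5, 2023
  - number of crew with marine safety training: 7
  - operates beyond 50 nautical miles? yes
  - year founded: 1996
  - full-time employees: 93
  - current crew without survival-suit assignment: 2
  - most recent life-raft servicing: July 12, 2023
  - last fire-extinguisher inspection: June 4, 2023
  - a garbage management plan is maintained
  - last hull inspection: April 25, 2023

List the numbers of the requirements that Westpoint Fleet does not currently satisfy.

1, 7

1. crew without survival-suit assignment 2 > 1 → not met
2. condition 'operates beyond 50 nautical miles' holds; catch-reporting audit 40 days ago vs limit 45 → met
3. hull inspection 111 days ago vs limit 120 → met
4. fire-extinguisher inspection 71 days ago vs limit 90 → met
5. garbage management plan present → met
6. crew with marine safety training 7 ≥ 4 → met
7. life-raft servicing 33 days ago vs limit 30 → not met
Not met: 1, 7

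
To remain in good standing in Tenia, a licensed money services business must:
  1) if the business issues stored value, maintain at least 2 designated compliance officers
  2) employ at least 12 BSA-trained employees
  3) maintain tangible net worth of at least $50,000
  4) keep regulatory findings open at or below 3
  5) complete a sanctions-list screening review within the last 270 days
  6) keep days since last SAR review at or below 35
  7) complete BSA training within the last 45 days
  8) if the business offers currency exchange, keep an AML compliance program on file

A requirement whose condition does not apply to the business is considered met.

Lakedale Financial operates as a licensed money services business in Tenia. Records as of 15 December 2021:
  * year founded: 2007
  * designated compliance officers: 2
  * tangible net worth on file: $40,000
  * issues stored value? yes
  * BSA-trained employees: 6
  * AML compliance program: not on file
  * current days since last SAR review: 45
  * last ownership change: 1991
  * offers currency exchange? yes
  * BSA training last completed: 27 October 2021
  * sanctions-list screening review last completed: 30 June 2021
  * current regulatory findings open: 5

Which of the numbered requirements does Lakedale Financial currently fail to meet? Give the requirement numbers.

1. condition 'issues stored value' holds; designated compliance officers 2 ≥ 2 → met
2. BSA-trained employees 6 < 12 → not met
3. tangible net worth $40,000 < $50,000 → not met
4. regulatory findings open 5 > 3 → not met
5. sanctions-list screening review 168 days ago vs limit 270 → met
6. days since last SAR review 45 > 35 → not met
7. BSA training 49 days ago vs limit 45 → not met
8. condition 'offers currency exchange' holds; AML compliance program absent → not met
Not met: 2, 3, 4, 6, 7, 8

2, 3, 4, 6, 7, 8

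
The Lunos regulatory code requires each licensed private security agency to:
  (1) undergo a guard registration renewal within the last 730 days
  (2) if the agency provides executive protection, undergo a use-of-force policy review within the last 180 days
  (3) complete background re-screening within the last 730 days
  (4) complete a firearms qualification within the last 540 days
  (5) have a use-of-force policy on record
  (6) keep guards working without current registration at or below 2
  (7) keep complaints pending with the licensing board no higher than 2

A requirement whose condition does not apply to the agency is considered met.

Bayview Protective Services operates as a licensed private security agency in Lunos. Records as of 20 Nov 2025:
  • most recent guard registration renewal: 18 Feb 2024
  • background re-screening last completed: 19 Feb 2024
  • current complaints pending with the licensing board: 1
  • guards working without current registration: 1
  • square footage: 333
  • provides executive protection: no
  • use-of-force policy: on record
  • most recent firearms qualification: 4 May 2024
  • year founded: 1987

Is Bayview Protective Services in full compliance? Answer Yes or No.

1. guard registration renewal 641 days ago vs limit 730 → met
2. condition 'provides executive protection' does not hold → requirement n/a → met
3. background re-screening 640 days ago vs limit 730 → met
4. firearms qualification 565 days ago vs limit 540 → not met
5. use-of-force policy present → met
6. guards working without current registration 1 ≤ 2 → met
7. complaints pending with the licensing board 1 ≤ 2 → met
Not met: 4

No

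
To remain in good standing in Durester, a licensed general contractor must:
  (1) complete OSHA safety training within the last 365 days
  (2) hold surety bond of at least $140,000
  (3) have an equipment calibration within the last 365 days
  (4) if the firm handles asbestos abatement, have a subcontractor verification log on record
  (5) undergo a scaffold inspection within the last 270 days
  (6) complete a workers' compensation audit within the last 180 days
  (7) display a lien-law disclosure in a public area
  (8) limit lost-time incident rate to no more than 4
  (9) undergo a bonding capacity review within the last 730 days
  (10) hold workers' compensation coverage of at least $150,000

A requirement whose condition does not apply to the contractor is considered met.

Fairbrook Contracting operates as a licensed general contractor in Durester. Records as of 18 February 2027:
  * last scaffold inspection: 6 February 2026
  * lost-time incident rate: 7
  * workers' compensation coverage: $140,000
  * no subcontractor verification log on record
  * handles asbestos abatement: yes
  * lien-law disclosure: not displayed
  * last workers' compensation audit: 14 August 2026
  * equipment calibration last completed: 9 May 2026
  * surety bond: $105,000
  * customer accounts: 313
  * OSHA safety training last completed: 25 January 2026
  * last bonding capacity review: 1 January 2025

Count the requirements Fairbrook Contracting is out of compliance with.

9

1. OSHA safety training 389 days ago vs limit 365 → not met
2. surety bond $105,000 < $140,000 → not met
3. equipment calibration 285 days ago vs limit 365 → met
4. condition 'handles asbestos abatement' holds; subcontractor verification log absent → not met
5. scaffold inspection 377 days ago vs limit 270 → not met
6. workers' compensation audit 188 days ago vs limit 180 → not met
7. lien-law disclosure absent → not met
8. lost-time incident rate 7 > 4 → not met
9. bonding capacity review 778 days ago vs limit 730 → not met
10. workers' compensation coverage $140,000 < $150,000 → not met
Not met: 9 of 10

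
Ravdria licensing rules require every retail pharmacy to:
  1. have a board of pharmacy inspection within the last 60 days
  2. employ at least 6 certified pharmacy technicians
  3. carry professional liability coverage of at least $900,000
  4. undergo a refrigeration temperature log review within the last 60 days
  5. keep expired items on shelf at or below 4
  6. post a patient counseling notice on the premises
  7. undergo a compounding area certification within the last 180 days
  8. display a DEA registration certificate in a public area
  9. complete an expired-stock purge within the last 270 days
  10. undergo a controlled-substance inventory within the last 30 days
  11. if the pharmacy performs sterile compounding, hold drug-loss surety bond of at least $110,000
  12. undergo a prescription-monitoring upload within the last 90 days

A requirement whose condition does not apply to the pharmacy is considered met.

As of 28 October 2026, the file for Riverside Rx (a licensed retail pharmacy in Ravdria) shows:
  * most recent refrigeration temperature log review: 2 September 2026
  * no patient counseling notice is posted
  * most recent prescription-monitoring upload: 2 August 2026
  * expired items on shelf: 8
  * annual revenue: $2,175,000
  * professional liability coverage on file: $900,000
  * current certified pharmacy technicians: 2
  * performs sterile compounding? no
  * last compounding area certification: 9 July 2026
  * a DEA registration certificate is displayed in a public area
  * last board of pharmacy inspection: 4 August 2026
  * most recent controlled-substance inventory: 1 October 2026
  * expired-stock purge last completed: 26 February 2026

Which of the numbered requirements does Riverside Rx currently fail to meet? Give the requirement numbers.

1, 2, 5, 6

1. board of pharmacy inspection 85 days ago vs limit 60 → not met
2. certified pharmacy technicians 2 < 6 → not met
3. professional liability coverage $900,000 ≥ $900,000 → met
4. refrigeration temperature log review 56 days ago vs limit 60 → met
5. expired items on shelf 8 > 4 → not met
6. patient counseling notice absent → not met
7. compounding area certification 111 days ago vs limit 180 → met
8. DEA registration certificate present → met
9. expired-stock purge 244 days ago vs limit 270 → met
10. controlled-substance inventory 27 days ago vs limit 30 → met
11. condition 'performs sterile compounding' does not hold → requirement n/a → met
12. prescription-monitoring upload 87 days ago vs limit 90 → met
Not met: 1, 2, 5, 6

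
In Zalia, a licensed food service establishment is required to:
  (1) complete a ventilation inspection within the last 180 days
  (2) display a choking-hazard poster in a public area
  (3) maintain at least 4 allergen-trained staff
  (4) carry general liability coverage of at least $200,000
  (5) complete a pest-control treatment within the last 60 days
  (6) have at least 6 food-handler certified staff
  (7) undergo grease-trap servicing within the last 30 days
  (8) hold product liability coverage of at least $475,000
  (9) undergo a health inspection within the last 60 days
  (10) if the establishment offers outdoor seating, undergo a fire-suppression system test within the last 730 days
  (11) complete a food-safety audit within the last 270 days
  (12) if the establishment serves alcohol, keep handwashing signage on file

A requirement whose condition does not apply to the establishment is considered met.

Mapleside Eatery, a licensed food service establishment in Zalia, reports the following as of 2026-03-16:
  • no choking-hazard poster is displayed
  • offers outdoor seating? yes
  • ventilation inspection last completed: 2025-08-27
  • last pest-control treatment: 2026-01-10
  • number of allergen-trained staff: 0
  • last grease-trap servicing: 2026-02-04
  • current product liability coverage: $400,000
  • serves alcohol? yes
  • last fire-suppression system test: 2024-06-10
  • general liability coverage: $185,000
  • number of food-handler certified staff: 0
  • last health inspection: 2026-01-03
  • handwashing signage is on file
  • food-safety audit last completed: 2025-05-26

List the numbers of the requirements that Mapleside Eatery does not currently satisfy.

1, 2, 3, 4, 5, 6, 7, 8, 9, 11

1. ventilation inspection 201 days ago vs limit 180 → not met
2. choking-hazard poster absent → not met
3. allergen-trained staff 0 < 4 → not met
4. general liability coverage $185,000 < $200,000 → not met
5. pest-control treatment 65 days ago vs limit 60 → not met
6. food-handler certified staff 0 < 6 → not met
7. grease-trap servicing 40 days ago vs limit 30 → not met
8. product liability coverage $400,000 < $475,000 → not met
9. health inspection 72 days ago vs limit 60 → not met
10. condition 'offers outdoor seating' holds; fire-suppression system test 644 days ago vs limit 730 → met
11. food-safety audit 294 days ago vs limit 270 → not met
12. condition 'serves alcohol' holds; handwashing signage present → met
Not met: 1, 2, 3, 4, 5, 6, 7, 8, 9, 11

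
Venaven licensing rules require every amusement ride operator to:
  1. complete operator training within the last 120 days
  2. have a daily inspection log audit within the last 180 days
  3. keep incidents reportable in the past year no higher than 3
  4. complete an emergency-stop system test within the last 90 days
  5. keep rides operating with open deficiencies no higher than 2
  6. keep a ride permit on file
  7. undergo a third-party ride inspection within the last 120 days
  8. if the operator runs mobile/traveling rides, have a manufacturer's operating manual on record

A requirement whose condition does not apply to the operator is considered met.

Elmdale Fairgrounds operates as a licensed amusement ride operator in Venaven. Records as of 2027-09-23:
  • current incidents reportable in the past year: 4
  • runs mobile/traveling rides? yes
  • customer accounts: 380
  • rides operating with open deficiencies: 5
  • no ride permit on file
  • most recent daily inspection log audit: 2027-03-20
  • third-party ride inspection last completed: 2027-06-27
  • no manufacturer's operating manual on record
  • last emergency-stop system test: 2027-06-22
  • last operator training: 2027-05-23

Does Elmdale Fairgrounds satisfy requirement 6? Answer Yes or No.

6. ride permit absent → not met

No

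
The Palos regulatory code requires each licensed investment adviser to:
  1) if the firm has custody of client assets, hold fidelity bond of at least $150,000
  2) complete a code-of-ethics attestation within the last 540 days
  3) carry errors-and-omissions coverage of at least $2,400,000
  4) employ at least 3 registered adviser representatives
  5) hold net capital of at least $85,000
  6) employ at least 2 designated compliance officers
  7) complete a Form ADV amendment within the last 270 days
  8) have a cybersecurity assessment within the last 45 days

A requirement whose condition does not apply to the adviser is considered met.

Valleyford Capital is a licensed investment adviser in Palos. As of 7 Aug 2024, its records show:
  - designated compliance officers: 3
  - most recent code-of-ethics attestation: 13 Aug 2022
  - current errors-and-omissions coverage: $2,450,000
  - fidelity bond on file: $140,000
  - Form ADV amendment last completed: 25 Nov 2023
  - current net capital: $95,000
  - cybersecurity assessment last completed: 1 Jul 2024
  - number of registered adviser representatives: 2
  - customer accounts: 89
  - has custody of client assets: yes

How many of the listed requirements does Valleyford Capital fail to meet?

3

1. condition 'has custody of client assets' holds; fidelity bond $140,000 < $150,000 → not met
2. code-of-ethics attestation 725 days ago vs limit 540 → not met
3. errors-and-omissions coverage $2,450,000 ≥ $2,400,000 → met
4. registered adviser representatives 2 < 3 → not met
5. net capital $95,000 ≥ $85,000 → met
6. designated compliance officers 3 ≥ 2 → met
7. Form ADV amendment 256 days ago vs limit 270 → met
8. cybersecurity assessment 37 days ago vs limit 45 → met
Not met: 3 of 8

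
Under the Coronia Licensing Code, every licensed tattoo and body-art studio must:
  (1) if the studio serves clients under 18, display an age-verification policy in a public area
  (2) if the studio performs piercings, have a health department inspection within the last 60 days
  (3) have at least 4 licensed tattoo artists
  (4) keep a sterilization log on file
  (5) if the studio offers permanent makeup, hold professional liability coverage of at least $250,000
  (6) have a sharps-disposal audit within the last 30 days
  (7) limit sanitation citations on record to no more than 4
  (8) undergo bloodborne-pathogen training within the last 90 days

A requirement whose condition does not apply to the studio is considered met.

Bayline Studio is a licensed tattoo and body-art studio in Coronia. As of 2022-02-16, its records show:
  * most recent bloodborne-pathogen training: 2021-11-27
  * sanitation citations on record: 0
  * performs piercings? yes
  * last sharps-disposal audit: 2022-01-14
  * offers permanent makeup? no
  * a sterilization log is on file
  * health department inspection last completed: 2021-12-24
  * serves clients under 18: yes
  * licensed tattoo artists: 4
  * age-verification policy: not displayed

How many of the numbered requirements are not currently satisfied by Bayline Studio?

1. condition 'serves clients under 18' holds; age-verification policy absent → not met
2. condition 'performs piercings' holds; health department inspection 54 days ago vs limit 60 → met
3. licensed tattoo artists 4 ≥ 4 → met
4. sterilization log present → met
5. condition 'offers permanent makeup' does not hold → requirement n/a → met
6. sharps-disposal audit 33 days ago vs limit 30 → not met
7. sanitation citations on record 0 ≤ 4 → met
8. bloodborne-pathogen training 81 days ago vs limit 90 → met
Not met: 2 of 8

2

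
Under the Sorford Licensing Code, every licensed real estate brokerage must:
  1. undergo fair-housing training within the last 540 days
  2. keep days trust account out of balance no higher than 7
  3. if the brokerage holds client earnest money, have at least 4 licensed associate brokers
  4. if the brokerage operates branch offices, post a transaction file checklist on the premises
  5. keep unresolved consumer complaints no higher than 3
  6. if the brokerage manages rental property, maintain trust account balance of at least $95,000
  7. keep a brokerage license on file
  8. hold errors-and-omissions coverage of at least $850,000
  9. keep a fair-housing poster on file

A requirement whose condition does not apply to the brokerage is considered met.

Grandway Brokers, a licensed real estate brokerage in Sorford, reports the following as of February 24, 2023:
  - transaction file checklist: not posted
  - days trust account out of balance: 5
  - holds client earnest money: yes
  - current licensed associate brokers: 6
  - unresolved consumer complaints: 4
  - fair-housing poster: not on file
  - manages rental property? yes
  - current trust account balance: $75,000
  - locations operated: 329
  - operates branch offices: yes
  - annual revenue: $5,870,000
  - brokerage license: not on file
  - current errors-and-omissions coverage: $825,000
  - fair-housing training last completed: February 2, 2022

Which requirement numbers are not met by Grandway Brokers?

1. fair-housing training 387 days ago vs limit 540 → met
2. days trust account out of balance 5 ≤ 7 → met
3. condition 'holds client earnest money' holds; licensed associate brokers 6 ≥ 4 → met
4. condition 'operates branch offices' holds; transaction file checklist absent → not met
5. unresolved consumer complaints 4 > 3 → not met
6. condition 'manages rental property' holds; trust account balance $75,000 < $95,000 → not met
7. brokerage license absent → not met
8. errors-and-omissions coverage $825,000 < $850,000 → not met
9. fair-housing poster absent → not met
Not met: 4, 5, 6, 7, 8, 9

4, 5, 6, 7, 8, 9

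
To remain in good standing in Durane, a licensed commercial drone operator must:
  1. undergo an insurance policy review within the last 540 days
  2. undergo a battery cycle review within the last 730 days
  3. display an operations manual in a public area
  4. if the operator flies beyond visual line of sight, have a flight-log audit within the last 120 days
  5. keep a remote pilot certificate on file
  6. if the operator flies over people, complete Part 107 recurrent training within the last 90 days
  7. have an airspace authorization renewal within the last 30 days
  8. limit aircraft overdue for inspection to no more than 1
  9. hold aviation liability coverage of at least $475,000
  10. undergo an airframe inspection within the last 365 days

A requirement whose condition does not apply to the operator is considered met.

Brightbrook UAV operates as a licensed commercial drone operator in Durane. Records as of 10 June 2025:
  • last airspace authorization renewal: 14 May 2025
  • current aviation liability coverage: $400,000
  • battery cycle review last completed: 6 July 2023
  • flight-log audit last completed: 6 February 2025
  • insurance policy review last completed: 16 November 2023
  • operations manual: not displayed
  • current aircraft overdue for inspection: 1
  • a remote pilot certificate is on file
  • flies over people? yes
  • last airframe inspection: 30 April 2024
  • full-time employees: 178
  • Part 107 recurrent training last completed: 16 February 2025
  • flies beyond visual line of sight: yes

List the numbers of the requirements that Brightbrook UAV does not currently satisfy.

1. insurance policy review 572 days ago vs limit 540 → not met
2. battery cycle review 705 days ago vs limit 730 → met
3. operations manual absent → not met
4. condition 'flies beyond visual line of sight' holds; flight-log audit 124 days ago vs limit 120 → not met
5. remote pilot certificate present → met
6. condition 'flies over people' holds; Part 107 recurrent training 114 days ago vs limit 90 → not met
7. airspace authorization renewal 27 days ago vs limit 30 → met
8. aircraft overdue for inspection 1 ≤ 1 → met
9. aviation liability coverage $400,000 < $475,000 → not met
10. airframe inspection 406 days ago vs limit 365 → not met
Not met: 1, 3, 4, 6, 9, 10

1, 3, 4, 6, 9, 10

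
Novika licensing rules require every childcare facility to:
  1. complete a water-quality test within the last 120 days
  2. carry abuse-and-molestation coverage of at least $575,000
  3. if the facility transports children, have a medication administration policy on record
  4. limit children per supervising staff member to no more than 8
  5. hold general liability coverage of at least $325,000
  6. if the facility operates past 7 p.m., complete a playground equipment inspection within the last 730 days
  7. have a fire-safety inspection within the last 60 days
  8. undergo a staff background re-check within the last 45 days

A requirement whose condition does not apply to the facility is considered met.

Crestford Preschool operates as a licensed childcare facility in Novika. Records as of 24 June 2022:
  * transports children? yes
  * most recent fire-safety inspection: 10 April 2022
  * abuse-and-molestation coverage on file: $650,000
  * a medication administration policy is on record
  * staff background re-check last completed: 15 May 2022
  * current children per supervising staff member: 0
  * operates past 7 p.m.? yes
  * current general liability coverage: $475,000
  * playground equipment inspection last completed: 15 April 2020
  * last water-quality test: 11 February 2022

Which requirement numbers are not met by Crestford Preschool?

1. water-quality test 133 days ago vs limit 120 → not met
2. abuse-and-molestation coverage $650,000 ≥ $575,000 → met
3. condition 'transports children' holds; medication administration policy present → met
4. children per supervising staff member 0 ≤ 8 → met
5. general liability coverage $475,000 ≥ $325,000 → met
6. condition 'operates past 7 p.m.' holds; playground equipment inspection 800 days ago vs limit 730 → not met
7. fire-safety inspection 75 days ago vs limit 60 → not met
8. staff background re-check 40 days ago vs limit 45 → met
Not met: 1, 6, 7

1, 6, 7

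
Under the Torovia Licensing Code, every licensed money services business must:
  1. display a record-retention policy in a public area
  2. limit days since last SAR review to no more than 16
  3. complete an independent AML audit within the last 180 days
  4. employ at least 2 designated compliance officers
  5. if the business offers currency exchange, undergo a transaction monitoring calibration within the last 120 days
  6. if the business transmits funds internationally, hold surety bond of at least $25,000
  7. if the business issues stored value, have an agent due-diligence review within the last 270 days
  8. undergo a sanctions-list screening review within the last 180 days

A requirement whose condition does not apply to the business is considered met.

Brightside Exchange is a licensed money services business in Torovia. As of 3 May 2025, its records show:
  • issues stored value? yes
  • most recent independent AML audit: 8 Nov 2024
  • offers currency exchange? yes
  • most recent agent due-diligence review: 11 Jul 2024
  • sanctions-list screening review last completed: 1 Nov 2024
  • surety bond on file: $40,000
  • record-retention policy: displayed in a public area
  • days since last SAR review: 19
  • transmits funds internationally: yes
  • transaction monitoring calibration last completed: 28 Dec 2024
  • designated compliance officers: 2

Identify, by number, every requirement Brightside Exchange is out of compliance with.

1. record-retention policy present → met
2. days since last SAR review 19 > 16 → not met
3. independent AML audit 176 days ago vs limit 180 → met
4. designated compliance officers 2 ≥ 2 → met
5. condition 'offers currency exchange' holds; transaction monitoring calibration 126 days ago vs limit 120 → not met
6. condition 'transmits funds internationally' holds; surety bond $40,000 ≥ $25,000 → met
7. condition 'issues stored value' holds; agent due-diligence review 296 days ago vs limit 270 → not met
8. sanctions-list screening review 183 days ago vs limit 180 → not met
Not met: 2, 5, 7, 8

2, 5, 7, 8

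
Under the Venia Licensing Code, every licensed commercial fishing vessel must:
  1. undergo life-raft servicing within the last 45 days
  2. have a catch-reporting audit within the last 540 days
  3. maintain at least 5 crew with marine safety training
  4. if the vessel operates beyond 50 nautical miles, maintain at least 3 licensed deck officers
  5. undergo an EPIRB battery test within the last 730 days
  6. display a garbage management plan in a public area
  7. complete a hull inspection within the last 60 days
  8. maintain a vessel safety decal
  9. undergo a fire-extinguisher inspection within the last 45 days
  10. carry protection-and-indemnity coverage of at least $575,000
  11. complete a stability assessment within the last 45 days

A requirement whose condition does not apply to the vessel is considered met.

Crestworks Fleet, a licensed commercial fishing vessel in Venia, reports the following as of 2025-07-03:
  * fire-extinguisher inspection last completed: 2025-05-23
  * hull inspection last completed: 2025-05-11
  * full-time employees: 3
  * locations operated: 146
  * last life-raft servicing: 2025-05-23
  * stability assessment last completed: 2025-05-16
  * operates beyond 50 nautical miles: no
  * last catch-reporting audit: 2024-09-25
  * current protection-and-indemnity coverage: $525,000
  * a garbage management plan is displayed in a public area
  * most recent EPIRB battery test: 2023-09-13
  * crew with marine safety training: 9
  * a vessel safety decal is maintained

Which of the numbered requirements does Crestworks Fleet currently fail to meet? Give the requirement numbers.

10, 11

1. life-raft servicing 41 days ago vs limit 45 → met
2. catch-reporting audit 281 days ago vs limit 540 → met
3. crew with marine safety training 9 ≥ 5 → met
4. condition 'operates beyond 50 nautical miles' does not hold → requirement n/a → met
5. EPIRB battery test 659 days ago vs limit 730 → met
6. garbage management plan present → met
7. hull inspection 53 days ago vs limit 60 → met
8. vessel safety decal present → met
9. fire-extinguisher inspection 41 days ago vs limit 45 → met
10. protection-and-indemnity coverage $525,000 < $575,000 → not met
11. stability assessment 48 days ago vs limit 45 → not met
Not met: 10, 11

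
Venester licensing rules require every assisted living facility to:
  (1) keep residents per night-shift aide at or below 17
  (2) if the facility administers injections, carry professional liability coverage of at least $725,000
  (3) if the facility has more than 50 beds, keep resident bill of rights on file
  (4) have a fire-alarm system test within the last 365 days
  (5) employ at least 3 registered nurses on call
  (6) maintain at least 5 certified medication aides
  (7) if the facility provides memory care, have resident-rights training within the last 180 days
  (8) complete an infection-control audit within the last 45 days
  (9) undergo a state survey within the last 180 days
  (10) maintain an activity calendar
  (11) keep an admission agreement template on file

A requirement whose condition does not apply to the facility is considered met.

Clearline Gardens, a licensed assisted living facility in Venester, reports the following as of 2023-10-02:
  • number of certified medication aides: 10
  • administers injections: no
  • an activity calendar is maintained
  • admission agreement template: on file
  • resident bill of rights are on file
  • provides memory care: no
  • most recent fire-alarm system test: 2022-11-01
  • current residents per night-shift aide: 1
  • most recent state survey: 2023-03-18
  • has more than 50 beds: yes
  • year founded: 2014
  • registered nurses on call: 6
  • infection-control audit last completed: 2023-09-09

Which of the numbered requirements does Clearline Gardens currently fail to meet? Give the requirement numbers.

1. residents per night-shift aide 1 ≤ 17 → met
2. condition 'administers injections' does not hold → requirement n/a → met
3. condition 'has more than 50 beds' holds; resident bill of rights present → met
4. fire-alarm system test 335 days ago vs limit 365 → met
5. registered nurses on call 6 ≥ 3 → met
6. certified medication aides 10 ≥ 5 → met
7. condition 'provides memory care' does not hold → requirement n/a → met
8. infection-control audit 23 days ago vs limit 45 → met
9. state survey 198 days ago vs limit 180 → not met
10. activity calendar present → met
11. admission agreement template present → met
Not met: 9

9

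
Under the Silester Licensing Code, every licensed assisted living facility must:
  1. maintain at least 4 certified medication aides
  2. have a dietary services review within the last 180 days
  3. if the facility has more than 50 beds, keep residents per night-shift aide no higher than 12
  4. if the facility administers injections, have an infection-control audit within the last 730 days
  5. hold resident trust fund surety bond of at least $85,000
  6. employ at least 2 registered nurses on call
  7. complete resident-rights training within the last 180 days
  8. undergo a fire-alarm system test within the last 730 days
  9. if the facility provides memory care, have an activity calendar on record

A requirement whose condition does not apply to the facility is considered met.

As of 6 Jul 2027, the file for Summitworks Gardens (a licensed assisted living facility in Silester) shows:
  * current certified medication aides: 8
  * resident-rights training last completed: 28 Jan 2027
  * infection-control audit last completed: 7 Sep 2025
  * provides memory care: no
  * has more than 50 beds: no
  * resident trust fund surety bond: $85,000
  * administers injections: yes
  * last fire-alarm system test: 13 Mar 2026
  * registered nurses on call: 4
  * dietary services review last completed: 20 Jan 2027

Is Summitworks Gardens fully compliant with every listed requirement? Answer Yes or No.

1. certified medication aides 8 ≥ 4 → met
2. dietary services review 167 days ago vs limit 180 → met
3. condition 'has more than 50 beds' does not hold → requirement n/a → met
4. condition 'administers injections' holds; infection-control audit 667 days ago vs limit 730 → met
5. resident trust fund surety bond $85,000 ≥ $85,000 → met
6. registered nurses on call 4 ≥ 2 → met
7. resident-rights training 159 days ago vs limit 180 → met
8. fire-alarm system test 480 days ago vs limit 730 → met
9. condition 'provides memory care' does not hold → requirement n/a → met
All met.

Yes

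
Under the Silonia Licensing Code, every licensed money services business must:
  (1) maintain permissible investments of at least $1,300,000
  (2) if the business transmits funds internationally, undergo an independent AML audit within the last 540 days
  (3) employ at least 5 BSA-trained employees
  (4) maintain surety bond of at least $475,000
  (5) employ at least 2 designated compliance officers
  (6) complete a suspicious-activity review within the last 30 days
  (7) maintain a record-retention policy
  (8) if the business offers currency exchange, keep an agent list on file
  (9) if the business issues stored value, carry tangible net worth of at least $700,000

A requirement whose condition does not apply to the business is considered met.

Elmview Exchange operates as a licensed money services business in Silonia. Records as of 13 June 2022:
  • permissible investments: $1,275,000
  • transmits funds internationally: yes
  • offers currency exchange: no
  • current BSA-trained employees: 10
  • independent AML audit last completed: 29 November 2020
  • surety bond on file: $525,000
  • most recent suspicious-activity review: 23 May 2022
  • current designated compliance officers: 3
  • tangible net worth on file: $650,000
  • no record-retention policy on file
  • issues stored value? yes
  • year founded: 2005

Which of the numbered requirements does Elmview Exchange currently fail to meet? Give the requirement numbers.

1. permissible investments $1,275,000 < $1,300,000 → not met
2. condition 'transmits funds internationally' holds; independent AML audit 561 days ago vs limit 540 → not met
3. BSA-trained employees 10 ≥ 5 → met
4. surety bond $525,000 ≥ $475,000 → met
5. designated compliance officers 3 ≥ 2 → met
6. suspicious-activity review 21 days ago vs limit 30 → met
7. record-retention policy absent → not met
8. condition 'offers currency exchange' does not hold → requirement n/a → met
9. condition 'issues stored value' holds; tangible net worth $650,000 < $700,000 → not met
Not met: 1, 2, 7, 9

1, 2, 7, 9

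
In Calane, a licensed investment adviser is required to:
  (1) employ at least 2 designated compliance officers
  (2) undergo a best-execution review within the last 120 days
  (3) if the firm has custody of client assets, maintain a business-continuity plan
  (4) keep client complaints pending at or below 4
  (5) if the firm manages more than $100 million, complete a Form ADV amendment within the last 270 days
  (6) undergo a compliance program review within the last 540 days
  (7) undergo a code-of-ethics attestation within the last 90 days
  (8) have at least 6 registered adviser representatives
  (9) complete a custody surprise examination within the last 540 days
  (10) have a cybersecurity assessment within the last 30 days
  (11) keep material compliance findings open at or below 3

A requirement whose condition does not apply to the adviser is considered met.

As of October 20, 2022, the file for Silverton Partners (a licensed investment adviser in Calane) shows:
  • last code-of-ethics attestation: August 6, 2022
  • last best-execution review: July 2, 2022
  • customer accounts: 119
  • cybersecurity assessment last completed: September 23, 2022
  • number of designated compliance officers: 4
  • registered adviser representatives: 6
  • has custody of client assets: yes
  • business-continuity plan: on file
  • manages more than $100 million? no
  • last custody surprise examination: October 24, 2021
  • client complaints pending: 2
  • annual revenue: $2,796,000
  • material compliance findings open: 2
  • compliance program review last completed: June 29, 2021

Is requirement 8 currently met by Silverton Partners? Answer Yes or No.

8. registered adviser representatives 6 ≥ 6 → met

Yes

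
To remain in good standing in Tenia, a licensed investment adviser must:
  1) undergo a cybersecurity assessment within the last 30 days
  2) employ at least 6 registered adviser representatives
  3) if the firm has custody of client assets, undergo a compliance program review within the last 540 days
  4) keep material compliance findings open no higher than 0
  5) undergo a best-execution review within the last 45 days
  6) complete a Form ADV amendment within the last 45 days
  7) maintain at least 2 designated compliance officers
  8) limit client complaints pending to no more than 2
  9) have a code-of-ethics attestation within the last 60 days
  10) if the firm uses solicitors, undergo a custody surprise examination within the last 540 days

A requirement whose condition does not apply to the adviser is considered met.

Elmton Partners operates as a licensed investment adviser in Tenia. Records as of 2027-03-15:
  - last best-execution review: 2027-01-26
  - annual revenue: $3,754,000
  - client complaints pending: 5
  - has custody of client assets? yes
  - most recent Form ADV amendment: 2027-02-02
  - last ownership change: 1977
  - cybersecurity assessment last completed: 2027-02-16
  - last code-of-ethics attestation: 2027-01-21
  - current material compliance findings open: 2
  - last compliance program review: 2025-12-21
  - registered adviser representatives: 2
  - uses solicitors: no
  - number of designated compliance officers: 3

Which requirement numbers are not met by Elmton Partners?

2, 4, 5, 8

1. cybersecurity assessment 27 days ago vs limit 30 → met
2. registered adviser representatives 2 < 6 → not met
3. condition 'has custody of client assets' holds; compliance program review 449 days ago vs limit 540 → met
4. material compliance findings open 2 > 0 → not met
5. best-execution review 48 days ago vs limit 45 → not met
6. Form ADV amendment 41 days ago vs limit 45 → met
7. designated compliance officers 3 ≥ 2 → met
8. client complaints pending 5 > 2 → not met
9. code-of-ethics attestation 53 days ago vs limit 60 → met
10. condition 'uses solicitors' does not hold → requirement n/a → met
Not met: 2, 4, 5, 8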